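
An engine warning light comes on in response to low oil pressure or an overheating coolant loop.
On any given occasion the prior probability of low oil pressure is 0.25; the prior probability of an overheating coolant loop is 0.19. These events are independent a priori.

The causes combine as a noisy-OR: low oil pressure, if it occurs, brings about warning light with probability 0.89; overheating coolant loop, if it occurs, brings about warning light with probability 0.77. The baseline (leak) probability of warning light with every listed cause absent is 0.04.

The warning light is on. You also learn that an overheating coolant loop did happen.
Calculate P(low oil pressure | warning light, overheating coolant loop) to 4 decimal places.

Under noisy-OR, P(warning light | causes) = 1 − (1−0.04)·∏(1−qᵢ) over the active causes.
Numerator (weight on configurations with low oil pressure): 0.975712×0.25 = 0.243928
Denominator P(warning light | overheating coolant loop): 0.7792×0.75 + 0.975712×0.25 = 0.828328
Posterior = 0.243928 / 0.828328 ≈ 0.2945

P(low oil pressure | warning light, overheating coolant loop) ≈ 0.2945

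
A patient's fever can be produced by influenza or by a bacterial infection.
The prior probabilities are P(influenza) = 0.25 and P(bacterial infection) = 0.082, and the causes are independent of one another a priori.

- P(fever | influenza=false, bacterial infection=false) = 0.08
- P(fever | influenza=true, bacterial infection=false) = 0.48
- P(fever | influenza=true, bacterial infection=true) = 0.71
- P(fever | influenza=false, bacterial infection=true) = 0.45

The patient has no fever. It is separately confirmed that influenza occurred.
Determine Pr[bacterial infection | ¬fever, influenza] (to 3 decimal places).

Pr[bacterial infection | ¬fever, influenza] ≈ 0.047

By total probability over both values of bacterial infection:
  P(¬fever | influenza) = 0.52*0.918 + 0.29*0.082
        = 0.477360 + 0.023780 = 0.501140
The terms with bacterial infection present sum to 0.023780, so
  P(bacterial infection | ¬fever, influenza) = 0.023780 / 0.501140 ≈ 0.047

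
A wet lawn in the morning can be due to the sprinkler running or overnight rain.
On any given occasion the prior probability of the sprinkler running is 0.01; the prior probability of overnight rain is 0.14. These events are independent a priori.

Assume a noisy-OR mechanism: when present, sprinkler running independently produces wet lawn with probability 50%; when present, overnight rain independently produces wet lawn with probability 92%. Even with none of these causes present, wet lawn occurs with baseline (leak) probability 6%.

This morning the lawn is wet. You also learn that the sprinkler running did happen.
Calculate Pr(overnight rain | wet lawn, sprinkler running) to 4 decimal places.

Pr(overnight rain | wet lawn, sprinkler running) ≈ 0.2282

Under noisy-OR, P(wet lawn | causes) = 1 − (1−0.06)·∏(1−qᵢ) over the active causes.
P(wet lawn | sprinkler running) = 0.53·0.86 + 0.9624·0.14 = 0.455800 + 0.134736 = 0.590536
The overnight rain-present share is 0.9624·0.14 = 0.134736.
Hence the posterior is 0.134736/0.590536 ≈ 0.2282.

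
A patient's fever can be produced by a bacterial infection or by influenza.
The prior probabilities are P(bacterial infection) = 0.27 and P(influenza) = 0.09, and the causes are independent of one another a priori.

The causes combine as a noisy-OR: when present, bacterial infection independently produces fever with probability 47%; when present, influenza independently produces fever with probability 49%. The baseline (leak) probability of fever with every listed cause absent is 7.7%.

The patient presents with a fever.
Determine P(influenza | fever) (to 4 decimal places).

P(influenza | fever) ≈ 0.2308

Under noisy-OR, P(fever | causes) = 1 − (1−0.077)·∏(1−qᵢ) over the active causes.
Enumerate the 4 (bacterial infection, influenza) configurations and weight by the priors:
  P(fever) = 0.077*0.73*0.91 + 0.52927*0.73*0.09 + 0.51081*0.27*0.91 + 0.750513*0.27*0.09
        = 0.051151 + 0.034773 + 0.125506 + 0.018237 = 0.229667
Keeping only the influenza-present terms gives 0.053010, so
  P(influenza | fever) = 0.053010 / 0.229667 ≈ 0.2308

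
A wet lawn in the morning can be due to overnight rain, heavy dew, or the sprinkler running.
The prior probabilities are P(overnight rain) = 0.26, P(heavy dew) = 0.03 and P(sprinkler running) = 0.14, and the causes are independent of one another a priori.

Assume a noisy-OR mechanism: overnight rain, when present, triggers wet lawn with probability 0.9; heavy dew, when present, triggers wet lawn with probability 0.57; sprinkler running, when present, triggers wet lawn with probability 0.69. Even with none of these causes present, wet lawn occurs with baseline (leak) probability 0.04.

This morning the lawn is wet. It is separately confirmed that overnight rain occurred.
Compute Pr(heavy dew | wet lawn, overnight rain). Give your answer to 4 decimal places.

Under noisy-OR, P(wet lawn | causes) = 1 − (1−0.04)·∏(1−qᵢ) over the active causes.
For the numerator, keep only heavy dew=true terms: 0.024735 + 0.004146 = 0.028881
Denominator P(wet lawn | overnight rain): 0.904×0.97×0.86 + 0.97024×0.97×0.14 + 0.95872×0.03×0.86 + 0.987203×0.03×0.14 = 0.914757
Posterior = 0.028881 / 0.914757 ≈ 0.0316

Pr(heavy dew | wet lawn, overnight rain) ≈ 0.0316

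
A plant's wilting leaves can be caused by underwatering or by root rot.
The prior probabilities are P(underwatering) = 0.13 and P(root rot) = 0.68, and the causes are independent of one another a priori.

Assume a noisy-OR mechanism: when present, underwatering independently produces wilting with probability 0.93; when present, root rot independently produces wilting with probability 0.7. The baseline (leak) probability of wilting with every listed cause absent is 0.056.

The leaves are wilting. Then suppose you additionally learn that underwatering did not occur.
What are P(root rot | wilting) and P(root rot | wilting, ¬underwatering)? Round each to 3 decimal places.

P(root rot | wilting) ≈ 0.904; P(root rot | wilting, ¬underwatering) ≈ 0.965

Under noisy-OR, P(wilting | causes) = 1 − (1−0.056)·∏(1−qᵢ) over the active causes.
Weight on root rot=true, given the evidence: 0.424059 + 0.086648 = 0.510707
The normalizing constant is 0.056*0.87*0.32 + 0.7168*0.87*0.68 + 0.93392*0.13*0.32 + 0.980176*0.13*0.68 = 0.565148
Posterior = 0.510707 / 0.565148 ≈ 0.904

With the extra evidence:
Weight on root rot=true, given the evidence: 0.7168*0.68 = 0.487424
Normalizer over all consistent configurations: 0.056*0.32 + 0.7168*0.68 = 0.505344
Posterior = 0.487424 / 0.505344 ≈ 0.965
Ruling out underwatering raises the posterior on root rot — the flip side of explaining away.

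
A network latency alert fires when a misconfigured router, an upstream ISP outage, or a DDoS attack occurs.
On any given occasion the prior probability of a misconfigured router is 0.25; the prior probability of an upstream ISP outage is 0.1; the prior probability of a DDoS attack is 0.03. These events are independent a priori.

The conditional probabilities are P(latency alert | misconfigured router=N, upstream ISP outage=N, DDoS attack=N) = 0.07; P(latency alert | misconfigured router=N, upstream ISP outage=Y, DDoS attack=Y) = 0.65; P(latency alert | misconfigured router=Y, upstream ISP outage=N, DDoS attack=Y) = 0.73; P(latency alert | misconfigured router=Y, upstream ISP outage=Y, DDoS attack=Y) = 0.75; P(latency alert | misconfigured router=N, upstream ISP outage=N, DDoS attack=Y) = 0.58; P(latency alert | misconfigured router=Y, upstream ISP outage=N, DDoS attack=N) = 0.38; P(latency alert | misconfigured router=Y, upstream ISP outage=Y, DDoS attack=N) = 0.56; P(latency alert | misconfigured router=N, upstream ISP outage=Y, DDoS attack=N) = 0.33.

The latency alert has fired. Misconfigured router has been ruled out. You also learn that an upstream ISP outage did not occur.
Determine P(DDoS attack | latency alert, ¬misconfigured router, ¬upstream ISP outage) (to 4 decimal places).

P(DDoS attack | latency alert, ¬misconfigured router, ¬upstream ISP outage) ≈ 0.2040

For the numerator, keep only DDoS attack=true terms: 0.58*0.03 = 0.017400
Normalizer over all consistent configurations: 0.07*0.97 + 0.58*0.03 = 0.085300
P(DDoS attack | latency alert, ¬misconfigured router, ¬upstream ISP outage) = 0.017400/0.085300 ≈ 0.2040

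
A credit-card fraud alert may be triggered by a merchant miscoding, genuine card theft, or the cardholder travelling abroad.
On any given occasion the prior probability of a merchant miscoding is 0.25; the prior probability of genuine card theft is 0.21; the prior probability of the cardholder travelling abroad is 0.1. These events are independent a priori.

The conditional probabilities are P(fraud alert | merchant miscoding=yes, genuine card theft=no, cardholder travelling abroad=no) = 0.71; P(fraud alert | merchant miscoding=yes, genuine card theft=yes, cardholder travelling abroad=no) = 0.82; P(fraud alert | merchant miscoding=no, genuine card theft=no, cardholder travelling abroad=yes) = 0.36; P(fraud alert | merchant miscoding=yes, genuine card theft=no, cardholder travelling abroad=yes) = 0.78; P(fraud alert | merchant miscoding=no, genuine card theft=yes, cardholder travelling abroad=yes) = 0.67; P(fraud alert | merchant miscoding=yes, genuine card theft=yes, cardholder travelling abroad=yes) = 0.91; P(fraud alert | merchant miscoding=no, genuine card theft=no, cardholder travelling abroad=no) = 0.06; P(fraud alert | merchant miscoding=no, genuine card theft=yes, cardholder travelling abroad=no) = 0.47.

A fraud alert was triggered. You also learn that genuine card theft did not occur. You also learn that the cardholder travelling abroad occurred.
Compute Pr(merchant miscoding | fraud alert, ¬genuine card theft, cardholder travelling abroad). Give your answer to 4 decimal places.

P(fraud alert | ¬genuine card theft, cardholder travelling abroad) = 0.36×0.75 + 0.78×0.25 = 0.270000 + 0.195000 = 0.465000
The merchant miscoding-present share is 0.78×0.25 = 0.195000.
Hence the posterior is 0.195000/0.465000 ≈ 0.4194.

Pr(merchant miscoding | fraud alert, ¬genuine card theft, cardholder travelling abroad) ≈ 0.4194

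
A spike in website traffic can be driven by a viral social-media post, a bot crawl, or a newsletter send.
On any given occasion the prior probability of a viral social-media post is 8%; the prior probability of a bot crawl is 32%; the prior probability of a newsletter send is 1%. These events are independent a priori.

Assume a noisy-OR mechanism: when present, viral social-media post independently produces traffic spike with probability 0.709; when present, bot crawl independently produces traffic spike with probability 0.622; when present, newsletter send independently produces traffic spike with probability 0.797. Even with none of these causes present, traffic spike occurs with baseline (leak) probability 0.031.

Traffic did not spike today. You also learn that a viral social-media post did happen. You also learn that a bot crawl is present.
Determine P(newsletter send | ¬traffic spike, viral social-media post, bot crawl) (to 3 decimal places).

Under noisy-OR, P(traffic spike | causes) = 1 − (1−0.031)·∏(1−qᵢ) over the active causes.
P(¬traffic spike | viral social-media post, bot crawl) = 0.106588·0.99 + 0.021637·0.01 = 0.105522 + 0.000216 = 0.105738
Restricting to configurations with newsletter send present: 0.021637·0.01 = 0.000216.
So P(newsletter send | ¬traffic spike, viral social-media post, bot crawl) = 0.000216/0.105738 ≈ 0.002.

P(newsletter send | ¬traffic spike, viral social-media post, bot crawl) ≈ 0.002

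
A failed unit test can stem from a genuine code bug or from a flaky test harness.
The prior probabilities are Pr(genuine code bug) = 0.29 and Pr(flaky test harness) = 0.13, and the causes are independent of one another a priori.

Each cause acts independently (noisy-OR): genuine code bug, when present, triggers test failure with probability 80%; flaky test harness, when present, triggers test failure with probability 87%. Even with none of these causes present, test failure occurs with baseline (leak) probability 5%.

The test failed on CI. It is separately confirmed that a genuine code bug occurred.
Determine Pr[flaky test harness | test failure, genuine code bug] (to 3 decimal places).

Pr[flaky test harness | test failure, genuine code bug] ≈ 0.152

Under noisy-OR, P(test failure | causes) = 1 − (1−0.05)·∏(1−qᵢ) over the active causes.
Numerator (weight on configurations with flaky test harness): 0.9753·0.13 = 0.126789
The normalizing constant is 0.81·0.87 + 0.9753·0.13 = 0.831489
P(flaky test harness | test failure, genuine code bug) = 0.126789/0.831489 ≈ 0.152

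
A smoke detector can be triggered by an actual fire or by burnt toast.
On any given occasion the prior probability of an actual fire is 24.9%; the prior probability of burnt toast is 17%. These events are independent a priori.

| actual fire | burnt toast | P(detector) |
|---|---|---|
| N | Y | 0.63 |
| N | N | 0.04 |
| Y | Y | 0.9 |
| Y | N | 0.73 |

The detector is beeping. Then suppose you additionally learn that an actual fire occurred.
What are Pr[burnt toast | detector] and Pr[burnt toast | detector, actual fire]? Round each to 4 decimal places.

Pr[burnt toast | detector] ≈ 0.4027; Pr[burnt toast | detector, actual fire] ≈ 0.2016

P(detector) = 0.04*0.751*0.83 + 0.63*0.751*0.17 + 0.73*0.249*0.83 + 0.9*0.249*0.17 = 0.024933 + 0.080432 + 0.150869 + 0.038097 = 0.294331
The burnt toast-present share is 0.080432 + 0.038097 = 0.118529.
So P(burnt toast | detector) = 0.118529/0.294331 ≈ 0.4027.

Now condition on the additional information:
Numerator (weight on configurations with burnt toast): 0.9·0.17 = 0.153000
The normalizing constant is 0.73·0.83 + 0.9·0.17 = 0.758900
P(burnt toast | detector, actual fire) = 0.153000/0.758900 ≈ 0.2016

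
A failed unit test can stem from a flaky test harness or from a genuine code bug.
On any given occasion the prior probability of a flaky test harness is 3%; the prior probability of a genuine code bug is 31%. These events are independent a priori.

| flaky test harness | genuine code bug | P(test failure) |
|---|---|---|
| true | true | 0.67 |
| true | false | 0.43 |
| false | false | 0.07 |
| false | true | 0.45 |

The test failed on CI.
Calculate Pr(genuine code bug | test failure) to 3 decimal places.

By total probability over the 4 (flaky test harness, genuine code bug) configurations:
  P(test failure) = 0.07·0.97·0.69 + 0.45·0.97·0.31 + 0.43·0.03·0.69 + 0.67·0.03·0.31
        = 0.046851 + 0.135315 + 0.008901 + 0.006231 = 0.197298
Keeping only the genuine code bug-present terms gives 0.141546, so
  P(genuine code bug | test failure) = 0.141546 / 0.197298 ≈ 0.717

Pr(genuine code bug | test failure) ≈ 0.717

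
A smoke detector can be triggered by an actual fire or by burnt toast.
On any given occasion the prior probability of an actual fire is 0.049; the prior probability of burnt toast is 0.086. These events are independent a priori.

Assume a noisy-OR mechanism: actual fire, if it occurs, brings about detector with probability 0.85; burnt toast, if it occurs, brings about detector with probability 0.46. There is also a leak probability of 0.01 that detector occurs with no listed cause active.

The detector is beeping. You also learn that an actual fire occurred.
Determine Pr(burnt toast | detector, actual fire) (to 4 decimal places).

Under noisy-OR, P(detector | causes) = 1 − (1−0.01)·∏(1−qᵢ) over the active causes.
Enumerate both values of burnt toast and weight by the priors:
  P(detector | actual fire) = 0.8515×0.914 + 0.91981×0.086
        = 0.778271 + 0.079104 = 0.857375
Keeping only the burnt toast-present terms gives 0.079104, so
  P(burnt toast | detector, actual fire) = 0.079104 / 0.857375 ≈ 0.0923

Pr(burnt toast | detector, actual fire) ≈ 0.0923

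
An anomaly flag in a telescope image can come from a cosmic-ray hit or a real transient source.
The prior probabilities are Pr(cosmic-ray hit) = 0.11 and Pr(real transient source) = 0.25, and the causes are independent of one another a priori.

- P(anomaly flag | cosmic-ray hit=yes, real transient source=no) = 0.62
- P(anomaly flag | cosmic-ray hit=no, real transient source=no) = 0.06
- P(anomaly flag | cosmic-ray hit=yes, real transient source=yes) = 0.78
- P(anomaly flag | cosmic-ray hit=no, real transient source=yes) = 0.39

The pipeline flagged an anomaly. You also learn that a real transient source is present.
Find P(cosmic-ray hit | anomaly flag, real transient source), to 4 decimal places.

P(anomaly flag | real transient source) = 0.39·0.89 + 0.78·0.11 = 0.347100 + 0.085800 = 0.432900
The cosmic-ray hit-present share is 0.78·0.11 = 0.085800.
Hence the posterior is 0.085800/0.432900 ≈ 0.1982.

P(cosmic-ray hit | anomaly flag, real transient source) ≈ 0.1982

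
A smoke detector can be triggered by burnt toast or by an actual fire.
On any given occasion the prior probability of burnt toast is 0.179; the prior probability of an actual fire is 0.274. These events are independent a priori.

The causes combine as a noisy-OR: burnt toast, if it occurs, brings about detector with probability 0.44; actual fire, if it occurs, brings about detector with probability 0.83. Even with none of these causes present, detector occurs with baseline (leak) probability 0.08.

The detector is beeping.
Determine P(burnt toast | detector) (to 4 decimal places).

Under noisy-OR, P(detector | causes) = 1 − (1−0.08)·∏(1−qᵢ) over the active causes.
Weight on burnt toast=true, given the evidence: 0.063002 + 0.044750 = 0.107752
The normalizing constant is 0.08*0.821*0.726 + 0.8436*0.821*0.274 + 0.4848*0.179*0.726 + 0.912416*0.179*0.274 = 0.345207
Posterior = 0.107752 / 0.345207 ≈ 0.3121

P(burnt toast | detector) ≈ 0.3121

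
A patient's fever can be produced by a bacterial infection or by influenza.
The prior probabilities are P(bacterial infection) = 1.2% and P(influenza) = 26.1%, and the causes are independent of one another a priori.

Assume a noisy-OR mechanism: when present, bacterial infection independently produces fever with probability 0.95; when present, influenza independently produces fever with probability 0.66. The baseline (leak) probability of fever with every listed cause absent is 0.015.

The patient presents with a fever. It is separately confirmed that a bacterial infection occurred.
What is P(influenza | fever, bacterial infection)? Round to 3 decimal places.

Under noisy-OR, P(fever | causes) = 1 − (1−0.015)·∏(1−qᵢ) over the active causes.
P(fever | bacterial infection) = 0.95075×0.739 + 0.983255×0.261 = 0.702604 + 0.256630 = 0.959234
Of this, 0.256630 comes from 0.983255×0.261 (the influenza=true cases).
P(influenza | fever, bacterial infection) = 0.256630 / 0.959234 ≈ 0.268

P(influenza | fever, bacterial infection) ≈ 0.268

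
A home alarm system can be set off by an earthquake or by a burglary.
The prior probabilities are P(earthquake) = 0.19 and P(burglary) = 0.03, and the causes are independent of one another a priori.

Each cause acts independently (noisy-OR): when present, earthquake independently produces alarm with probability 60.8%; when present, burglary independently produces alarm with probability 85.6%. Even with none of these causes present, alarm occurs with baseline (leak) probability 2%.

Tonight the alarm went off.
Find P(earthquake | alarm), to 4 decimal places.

P(earthquake | alarm) ≈ 0.7647

Under noisy-OR, P(alarm | causes) = 1 − (1−0.02)·∏(1−qᵢ) over the active causes.
For the numerator, keep only earthquake=true terms: 0.113499 + 0.005385 = 0.118884
Denominator P(alarm): 0.02×0.81×0.97 + 0.85888×0.81×0.03 + 0.61584×0.19×0.97 + 0.944681×0.19×0.03 = 0.155469
P(earthquake | alarm) = 0.118884/0.155469 ≈ 0.7647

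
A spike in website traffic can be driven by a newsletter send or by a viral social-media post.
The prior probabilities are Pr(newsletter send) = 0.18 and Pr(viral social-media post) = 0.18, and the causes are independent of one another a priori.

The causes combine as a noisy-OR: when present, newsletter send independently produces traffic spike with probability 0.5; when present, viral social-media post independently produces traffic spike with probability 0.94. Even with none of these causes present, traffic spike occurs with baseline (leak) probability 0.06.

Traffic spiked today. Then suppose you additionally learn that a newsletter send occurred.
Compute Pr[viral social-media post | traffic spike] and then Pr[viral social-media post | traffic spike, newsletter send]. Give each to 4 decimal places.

Pr[viral social-media post | traffic spike] ≈ 0.5902; Pr[viral social-media post | traffic spike, newsletter send] ≈ 0.2870

Under noisy-OR, P(traffic spike | causes) = 1 − (1−0.06)·∏(1−qᵢ) over the active causes.
Numerator (weight on configurations with viral social-media post): 0.139275 + 0.031486 = 0.170761
Denominator P(traffic spike): 0.06*0.82*0.82 + 0.9436*0.82*0.18 + 0.53*0.18*0.82 + 0.9718*0.18*0.18 = 0.289333
P(viral social-media post | traffic spike) = 0.170761/0.289333 ≈ 0.5902

With the extra evidence:
Numerator (weight on configurations with viral social-media post): 0.9718×0.18 = 0.174924
Denominator P(traffic spike | newsletter send): 0.53×0.82 + 0.9718×0.18 = 0.609524
Posterior = 0.174924 / 0.609524 ≈ 0.2870
The drop from 0.5902 to 0.2870 is the explaining-away (discounting) effect.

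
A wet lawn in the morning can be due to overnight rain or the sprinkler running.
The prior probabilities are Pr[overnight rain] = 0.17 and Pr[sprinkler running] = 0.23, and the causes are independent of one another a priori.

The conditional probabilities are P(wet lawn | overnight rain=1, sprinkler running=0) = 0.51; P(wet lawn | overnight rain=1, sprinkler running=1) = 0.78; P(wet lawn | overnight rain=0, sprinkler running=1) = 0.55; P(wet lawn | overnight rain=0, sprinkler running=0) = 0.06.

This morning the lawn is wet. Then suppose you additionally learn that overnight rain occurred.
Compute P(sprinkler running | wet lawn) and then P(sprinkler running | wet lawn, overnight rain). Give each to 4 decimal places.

P(sprinkler running | wet lawn) ≈ 0.5632; P(sprinkler running | wet lawn, overnight rain) ≈ 0.3136

Sum P(wet lawn|·) weighted by the priors over the 4 (overnight rain, sprinkler running) configurations:
  P(wet lawn) = 0.06×0.83×0.77 + 0.55×0.83×0.23 + 0.51×0.17×0.77 + 0.78×0.17×0.23
        = 0.038346 + 0.104995 + 0.066759 + 0.030498 = 0.240598
The terms with sprinkler running present sum to 0.135493, so
  P(sprinkler running | wet lawn) = 0.135493 / 0.240598 ≈ 0.5632

Now also conditioning on overnight rain=true:
By total probability over both values of sprinkler running:
  P(wet lawn | overnight rain) = 0.51·0.77 + 0.78·0.23
        = 0.392700 + 0.179400 = 0.572100
Configurations with sprinkler running contribute 0.179400, so
  P(sprinkler running | wet lawn, overnight rain) = 0.179400 / 0.572100 ≈ 0.3136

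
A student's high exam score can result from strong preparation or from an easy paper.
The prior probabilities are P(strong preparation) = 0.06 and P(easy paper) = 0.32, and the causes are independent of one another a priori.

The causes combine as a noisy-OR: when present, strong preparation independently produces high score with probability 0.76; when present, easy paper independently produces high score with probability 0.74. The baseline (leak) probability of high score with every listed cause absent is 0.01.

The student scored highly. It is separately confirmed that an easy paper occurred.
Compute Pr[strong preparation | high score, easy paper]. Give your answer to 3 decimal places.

Under noisy-OR, P(high score | causes) = 1 − (1−0.01)·∏(1−qᵢ) over the active causes.
Numerator (weight on configurations with strong preparation): 0.938224·0.06 = 0.056293
The normalizing constant is 0.7426·0.94 + 0.938224·0.06 = 0.754337
P(strong preparation | high score, easy paper) = 0.056293/0.754337 ≈ 0.075

Pr[strong preparation | high score, easy paper] ≈ 0.075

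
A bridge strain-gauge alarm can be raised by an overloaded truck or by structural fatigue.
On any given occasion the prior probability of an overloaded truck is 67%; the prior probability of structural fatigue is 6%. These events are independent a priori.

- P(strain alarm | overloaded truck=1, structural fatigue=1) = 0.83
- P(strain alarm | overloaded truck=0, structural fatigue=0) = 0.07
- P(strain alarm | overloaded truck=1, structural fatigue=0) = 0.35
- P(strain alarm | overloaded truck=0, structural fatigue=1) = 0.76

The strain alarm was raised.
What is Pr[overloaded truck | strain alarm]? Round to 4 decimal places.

Pr[overloaded truck | strain alarm] ≈ 0.8735

Enumerate the 4 (overloaded truck, structural fatigue) configurations and weight by the priors:
  P(strain alarm) = 0.07·0.33·0.94 + 0.76·0.33·0.06 + 0.35·0.67·0.94 + 0.83·0.67·0.06
        = 0.021714 + 0.015048 + 0.220430 + 0.033366 = 0.290558
Keeping only the overloaded truck-present terms gives 0.253796, so
  P(overloaded truck | strain alarm) = 0.253796 / 0.290558 ≈ 0.8735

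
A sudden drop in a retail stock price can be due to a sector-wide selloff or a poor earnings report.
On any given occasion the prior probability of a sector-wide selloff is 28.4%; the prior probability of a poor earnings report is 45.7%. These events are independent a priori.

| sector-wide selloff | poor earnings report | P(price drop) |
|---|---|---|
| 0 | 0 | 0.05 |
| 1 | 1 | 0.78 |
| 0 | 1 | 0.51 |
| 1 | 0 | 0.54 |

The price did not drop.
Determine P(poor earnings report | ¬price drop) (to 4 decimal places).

P(¬price drop) = 0.95*0.716*0.543 + 0.49*0.716*0.457 + 0.46*0.284*0.543 + 0.22*0.284*0.457 = 0.369349 + 0.160334 + 0.070938 + 0.028553 = 0.629174
Restricting to configurations with poor earnings report present: 0.160334 + 0.028553 = 0.188887.
So P(poor earnings report | ¬price drop) = 0.188887/0.629174 ≈ 0.3002.

P(poor earnings report | ¬price drop) ≈ 0.3002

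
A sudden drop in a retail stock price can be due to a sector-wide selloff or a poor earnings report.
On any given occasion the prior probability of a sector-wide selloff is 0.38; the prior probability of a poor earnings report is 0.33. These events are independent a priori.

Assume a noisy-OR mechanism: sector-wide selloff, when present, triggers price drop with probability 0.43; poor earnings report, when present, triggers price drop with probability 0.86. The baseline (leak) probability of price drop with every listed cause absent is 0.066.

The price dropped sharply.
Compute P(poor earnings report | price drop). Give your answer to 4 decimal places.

Under noisy-OR, P(price drop | causes) = 1 − (1−0.066)·∏(1−qᵢ) over the active causes.
P(price drop) = 0.066·0.62·0.67 + 0.86924·0.62·0.33 + 0.46762·0.38·0.67 + 0.925467·0.38·0.33 = 0.027416 + 0.177847 + 0.119056 + 0.116054 = 0.440373
Of this, 0.293901 comes from 0.177847 + 0.116054 (the poor earnings report=true cases).
P(poor earnings report | price drop) = 0.293901 / 0.440373 ≈ 0.6674

P(poor earnings report | price drop) ≈ 0.6674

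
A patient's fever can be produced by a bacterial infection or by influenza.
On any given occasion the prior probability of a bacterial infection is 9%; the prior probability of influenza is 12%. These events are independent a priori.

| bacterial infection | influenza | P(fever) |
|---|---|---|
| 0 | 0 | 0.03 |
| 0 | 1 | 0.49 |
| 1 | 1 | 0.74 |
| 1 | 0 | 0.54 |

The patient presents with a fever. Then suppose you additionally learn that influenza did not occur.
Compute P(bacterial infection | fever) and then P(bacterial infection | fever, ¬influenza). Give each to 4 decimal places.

For the numerator, keep only bacterial infection=true terms: 0.042768 + 0.007992 = 0.050760
Normalizer over all consistent configurations: 0.03*0.91*0.88 + 0.49*0.91*0.12 + 0.54*0.09*0.88 + 0.74*0.09*0.12 = 0.128292
P(bacterial infection | fever) = 0.050760/0.128292 ≈ 0.3957

Now condition on the additional information:
P(fever | ¬influenza) = 0.03×0.91 + 0.54×0.09 = 0.027300 + 0.048600 = 0.075900
The bacterial infection-present share is 0.54×0.09 = 0.048600.
Hence the posterior is 0.048600/0.075900 ≈ 0.6403.

P(bacterial infection | fever) ≈ 0.3957; P(bacterial infection | fever, ¬influenza) ≈ 0.6403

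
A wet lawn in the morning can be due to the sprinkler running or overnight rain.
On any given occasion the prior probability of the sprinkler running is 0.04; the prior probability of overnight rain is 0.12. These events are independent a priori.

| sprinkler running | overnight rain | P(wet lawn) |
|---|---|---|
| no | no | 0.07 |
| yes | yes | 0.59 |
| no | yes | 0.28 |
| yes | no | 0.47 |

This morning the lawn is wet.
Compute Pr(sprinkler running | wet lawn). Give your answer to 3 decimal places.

Pr(sprinkler running | wet lawn) ≈ 0.175

Weight on sprinkler running=true, given the evidence: 0.016544 + 0.002832 = 0.019376
Denominator P(wet lawn): 0.07×0.96×0.88 + 0.28×0.96×0.12 + 0.47×0.04×0.88 + 0.59×0.04×0.12 = 0.110768
P(sprinkler running | wet lawn) = 0.019376/0.110768 ≈ 0.175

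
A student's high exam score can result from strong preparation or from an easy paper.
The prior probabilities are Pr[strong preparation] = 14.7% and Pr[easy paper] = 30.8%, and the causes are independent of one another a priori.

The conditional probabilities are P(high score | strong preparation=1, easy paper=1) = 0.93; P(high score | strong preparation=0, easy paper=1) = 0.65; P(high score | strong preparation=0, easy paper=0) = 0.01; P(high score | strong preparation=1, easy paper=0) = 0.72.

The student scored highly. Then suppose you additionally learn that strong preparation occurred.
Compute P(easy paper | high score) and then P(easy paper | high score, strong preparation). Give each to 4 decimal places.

P(easy paper | high score) ≈ 0.7290; P(easy paper | high score, strong preparation) ≈ 0.3650

Weight on easy paper=true, given the evidence: 0.170771 + 0.042107 = 0.212878
Normalizer over all consistent configurations: 0.01*0.853*0.692 + 0.65*0.853*0.308 + 0.72*0.147*0.692 + 0.93*0.147*0.308 = 0.292022
Posterior = 0.212878 / 0.292022 ≈ 0.7290

Now also conditioning on strong preparation=true:
For the numerator, keep only easy paper=true terms: 0.93·0.308 = 0.286440
Denominator P(high score | strong preparation): 0.72·0.692 + 0.93·0.308 = 0.784680
P(easy paper | high score, strong preparation) = 0.286440/0.784680 ≈ 0.3650
Conditioning on strong preparation lowers the posterior on easy paper: the classic explaining-away effect in a common-effect structure.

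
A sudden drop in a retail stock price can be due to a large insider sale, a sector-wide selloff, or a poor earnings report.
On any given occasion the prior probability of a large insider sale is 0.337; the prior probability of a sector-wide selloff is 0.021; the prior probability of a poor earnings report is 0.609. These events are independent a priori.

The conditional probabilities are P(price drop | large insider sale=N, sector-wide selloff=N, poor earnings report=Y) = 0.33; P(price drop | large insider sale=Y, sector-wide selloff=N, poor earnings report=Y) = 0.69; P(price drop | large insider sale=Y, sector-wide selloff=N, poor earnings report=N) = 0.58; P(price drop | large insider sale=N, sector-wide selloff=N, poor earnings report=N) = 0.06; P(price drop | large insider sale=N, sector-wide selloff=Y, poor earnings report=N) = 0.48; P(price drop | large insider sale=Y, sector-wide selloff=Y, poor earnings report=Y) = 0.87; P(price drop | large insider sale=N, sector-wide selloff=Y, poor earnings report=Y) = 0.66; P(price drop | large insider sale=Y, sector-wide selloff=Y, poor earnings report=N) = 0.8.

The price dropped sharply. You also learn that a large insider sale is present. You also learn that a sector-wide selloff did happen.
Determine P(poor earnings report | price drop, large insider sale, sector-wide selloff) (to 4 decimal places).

Weight on poor earnings report=true, given the evidence: 0.87×0.609 = 0.529830
The normalizing constant is 0.8×0.391 + 0.87×0.609 = 0.842630
Posterior = 0.529830 / 0.842630 ≈ 0.6288

P(poor earnings report | price drop, large insider sale, sector-wide selloff) ≈ 0.6288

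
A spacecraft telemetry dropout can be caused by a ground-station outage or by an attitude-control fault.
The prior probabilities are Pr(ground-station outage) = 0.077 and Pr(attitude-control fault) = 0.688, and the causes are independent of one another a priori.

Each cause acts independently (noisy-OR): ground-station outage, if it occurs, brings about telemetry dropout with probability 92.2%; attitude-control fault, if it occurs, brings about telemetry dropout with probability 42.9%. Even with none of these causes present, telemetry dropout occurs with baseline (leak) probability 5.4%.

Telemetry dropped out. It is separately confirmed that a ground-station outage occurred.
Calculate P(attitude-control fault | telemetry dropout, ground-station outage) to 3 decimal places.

P(attitude-control fault | telemetry dropout, ground-station outage) ≈ 0.695

Under noisy-OR, P(telemetry dropout | causes) = 1 − (1−0.054)·∏(1−qᵢ) over the active causes.
Sum P(telemetry dropout|·) weighted by the priors over both values of attitude-control fault:
  P(telemetry dropout | ground-station outage) = 0.926212*0.312 + 0.957867*0.688
        = 0.288978 + 0.659012 = 0.947990
Keeping only the attitude-control fault-present terms gives 0.659012, so
  P(attitude-control fault | telemetry dropout, ground-station outage) = 0.659012 / 0.947990 ≈ 0.695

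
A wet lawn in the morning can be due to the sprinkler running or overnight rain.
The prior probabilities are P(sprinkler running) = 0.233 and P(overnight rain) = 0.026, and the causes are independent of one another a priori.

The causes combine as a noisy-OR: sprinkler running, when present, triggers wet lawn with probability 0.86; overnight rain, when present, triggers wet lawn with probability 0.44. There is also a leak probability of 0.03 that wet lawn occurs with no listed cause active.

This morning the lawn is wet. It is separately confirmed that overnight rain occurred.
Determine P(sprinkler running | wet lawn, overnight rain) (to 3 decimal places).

Under noisy-OR, P(wet lawn | causes) = 1 − (1−0.03)·∏(1−qᵢ) over the active causes.
Weight on sprinkler running=true, given the evidence: 0.923952·0.233 = 0.215281
Denominator P(wet lawn | overnight rain): 0.4568·0.767 + 0.923952·0.233 = 0.565647
P(sprinkler running | wet lawn, overnight rain) = 0.215281/0.565647 ≈ 0.381

P(sprinkler running | wet lawn, overnight rain) ≈ 0.381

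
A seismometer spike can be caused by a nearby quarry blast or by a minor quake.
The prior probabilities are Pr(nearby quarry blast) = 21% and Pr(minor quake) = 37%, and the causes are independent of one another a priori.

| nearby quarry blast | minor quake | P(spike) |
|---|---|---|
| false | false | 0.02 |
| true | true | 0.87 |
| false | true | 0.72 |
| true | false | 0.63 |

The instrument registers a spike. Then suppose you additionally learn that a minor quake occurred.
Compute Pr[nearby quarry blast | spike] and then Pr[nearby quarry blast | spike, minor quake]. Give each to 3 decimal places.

Pr[nearby quarry blast | spike] ≈ 0.406; Pr[nearby quarry blast | spike, minor quake] ≈ 0.243

Numerator (weight on configurations with nearby quarry blast): 0.083349 + 0.067599 = 0.150948
Denominator P(spike): 0.02×0.79×0.63 + 0.72×0.79×0.37 + 0.63×0.21×0.63 + 0.87×0.21×0.37 = 0.371358
P(nearby quarry blast | spike) = 0.150948/0.371358 ≈ 0.406

Now also conditioning on minor quake=true:
Weight on nearby quarry blast=true, given the evidence: 0.87*0.21 = 0.182700
The normalizing constant is 0.72*0.79 + 0.87*0.21 = 0.751500
Posterior = 0.182700 / 0.751500 ≈ 0.243
Conditioning on minor quake lowers the posterior on nearby quarry blast: the classic explaining-away effect in a common-effect structure.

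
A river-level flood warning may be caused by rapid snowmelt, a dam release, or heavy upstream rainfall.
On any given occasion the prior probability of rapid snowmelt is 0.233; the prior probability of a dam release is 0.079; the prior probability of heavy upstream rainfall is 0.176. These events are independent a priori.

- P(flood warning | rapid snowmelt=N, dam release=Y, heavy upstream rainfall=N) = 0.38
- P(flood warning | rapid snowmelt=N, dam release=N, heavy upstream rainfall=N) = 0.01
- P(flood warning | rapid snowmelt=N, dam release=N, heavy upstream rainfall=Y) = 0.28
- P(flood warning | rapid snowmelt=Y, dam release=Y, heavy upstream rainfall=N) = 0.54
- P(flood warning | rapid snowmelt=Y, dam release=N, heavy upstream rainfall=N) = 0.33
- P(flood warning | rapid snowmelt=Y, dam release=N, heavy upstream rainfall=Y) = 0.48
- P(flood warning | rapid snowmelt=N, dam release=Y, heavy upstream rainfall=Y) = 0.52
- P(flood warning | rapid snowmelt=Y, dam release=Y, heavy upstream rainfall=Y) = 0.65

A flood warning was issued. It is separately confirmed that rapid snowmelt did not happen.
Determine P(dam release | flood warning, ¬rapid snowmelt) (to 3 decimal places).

P(dam release | flood warning, ¬rapid snowmelt) ≈ 0.376

P(flood warning | ¬rapid snowmelt) = 0.01*0.921*0.824 + 0.28*0.921*0.176 + 0.38*0.079*0.824 + 0.52*0.079*0.176 = 0.007589 + 0.045387 + 0.024736 + 0.007230 = 0.084942
The dam release-present share is 0.024736 + 0.007230 = 0.031966.
P(dam release | flood warning, ¬rapid snowmelt) = 0.031966 / 0.084942 ≈ 0.376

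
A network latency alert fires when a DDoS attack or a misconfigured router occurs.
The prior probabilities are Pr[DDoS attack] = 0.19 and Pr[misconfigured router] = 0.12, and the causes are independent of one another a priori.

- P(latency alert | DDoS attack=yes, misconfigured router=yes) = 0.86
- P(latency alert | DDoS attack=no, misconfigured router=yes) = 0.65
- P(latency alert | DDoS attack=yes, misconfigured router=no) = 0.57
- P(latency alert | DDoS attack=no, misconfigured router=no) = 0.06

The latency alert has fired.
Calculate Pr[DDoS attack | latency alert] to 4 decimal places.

Sum P(latency alert|·) weighted by the priors over the 4 (DDoS attack, misconfigured router) configurations:
  P(latency alert) = 0.06·0.81·0.88 + 0.65·0.81·0.12 + 0.57·0.19·0.88 + 0.86·0.19·0.12
        = 0.042768 + 0.063180 + 0.095304 + 0.019608 = 0.220860
Configurations with DDoS attack contribute 0.114912, so
  P(DDoS attack | latency alert) = 0.114912 / 0.220860 ≈ 0.5203

Pr[DDoS attack | latency alert] ≈ 0.5203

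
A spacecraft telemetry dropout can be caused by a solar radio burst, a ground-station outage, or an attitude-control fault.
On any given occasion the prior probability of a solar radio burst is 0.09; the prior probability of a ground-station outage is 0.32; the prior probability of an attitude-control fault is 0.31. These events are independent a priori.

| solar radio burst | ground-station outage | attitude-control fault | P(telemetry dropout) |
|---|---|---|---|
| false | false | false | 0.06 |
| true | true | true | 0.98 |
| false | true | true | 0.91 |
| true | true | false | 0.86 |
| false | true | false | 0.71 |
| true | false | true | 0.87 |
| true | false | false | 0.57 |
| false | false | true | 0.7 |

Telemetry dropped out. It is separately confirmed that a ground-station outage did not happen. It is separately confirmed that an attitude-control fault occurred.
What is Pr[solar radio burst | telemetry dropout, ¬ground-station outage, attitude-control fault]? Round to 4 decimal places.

Pr[solar radio burst | telemetry dropout, ¬ground-station outage, attitude-control fault] ≈ 0.1095

Weight on solar radio burst=true, given the evidence: 0.87×0.09 = 0.078300
Normalizer over all consistent configurations: 0.7×0.91 + 0.87×0.09 = 0.715300
P(solar radio burst | telemetry dropout, ¬ground-station outage, attitude-control fault) = 0.078300/0.715300 ≈ 0.1095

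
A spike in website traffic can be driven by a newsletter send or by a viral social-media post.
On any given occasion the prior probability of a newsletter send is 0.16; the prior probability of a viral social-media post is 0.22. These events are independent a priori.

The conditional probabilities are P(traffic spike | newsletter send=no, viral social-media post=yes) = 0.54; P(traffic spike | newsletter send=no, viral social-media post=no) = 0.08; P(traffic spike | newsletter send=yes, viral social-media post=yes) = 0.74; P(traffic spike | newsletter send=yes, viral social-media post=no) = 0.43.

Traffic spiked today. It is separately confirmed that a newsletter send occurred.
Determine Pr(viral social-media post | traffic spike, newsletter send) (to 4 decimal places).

Pr(viral social-media post | traffic spike, newsletter send) ≈ 0.3268

Numerator (weight on configurations with viral social-media post): 0.74*0.22 = 0.162800
Normalizer over all consistent configurations: 0.43*0.78 + 0.74*0.22 = 0.498200
P(viral social-media post | traffic spike, newsletter send) = 0.162800/0.498200 ≈ 0.3268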